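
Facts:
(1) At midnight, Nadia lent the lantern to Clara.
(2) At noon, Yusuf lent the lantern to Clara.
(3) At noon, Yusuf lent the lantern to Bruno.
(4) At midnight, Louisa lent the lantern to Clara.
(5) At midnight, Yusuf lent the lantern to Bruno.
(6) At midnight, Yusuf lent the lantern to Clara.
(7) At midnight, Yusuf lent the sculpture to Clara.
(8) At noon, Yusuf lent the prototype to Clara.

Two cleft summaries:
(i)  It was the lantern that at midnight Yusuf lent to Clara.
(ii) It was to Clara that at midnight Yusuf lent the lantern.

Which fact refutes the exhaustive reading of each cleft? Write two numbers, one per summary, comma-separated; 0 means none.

7, 5

(i): focus "the lantern". Looking for Yusuf as agent and Clara as recipient and at midnight as setting with some other thing — fact (7) has the sculpture there. Refuted.
(ii): focus "Clara". Looking for Yusuf as agent and the lantern as thing and at midnight as setting with some other recipient — fact (5) has Bruno there. Refuted.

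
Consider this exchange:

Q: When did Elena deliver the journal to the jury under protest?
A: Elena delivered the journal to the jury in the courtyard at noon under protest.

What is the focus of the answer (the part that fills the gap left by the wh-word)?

at noon

The wh-word "when" asks about the time.
In the answer, "Elena", "the journal", "to the jury" and "under protest" are given — repeated from the question.
"in the courtyard" is also new, but it specifies the location, which is not what the question asks about — so it is not the focus.
The constituent filling the time gap is "at noon"; that is the focus.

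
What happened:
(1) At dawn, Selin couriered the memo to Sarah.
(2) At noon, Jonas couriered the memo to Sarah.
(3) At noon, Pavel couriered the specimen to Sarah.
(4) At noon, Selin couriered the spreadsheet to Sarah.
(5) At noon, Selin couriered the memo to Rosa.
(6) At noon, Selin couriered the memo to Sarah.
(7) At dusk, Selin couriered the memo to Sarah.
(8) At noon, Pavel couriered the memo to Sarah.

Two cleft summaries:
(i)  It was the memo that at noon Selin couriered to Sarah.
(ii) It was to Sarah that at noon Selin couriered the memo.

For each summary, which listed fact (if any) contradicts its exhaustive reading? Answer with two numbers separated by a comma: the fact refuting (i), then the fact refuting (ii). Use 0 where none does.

Summary (i) focuses "the memo" (the thing); background agent = Selin, recipient = Sarah, setting = at noon. Fact (4) matches that background with thing = the spreadsheet — refutes (i).
Summary (ii) focuses "Sarah" (the recipient); background agent = Selin, thing = the memo, setting = at noon. Fact (5) matches that background with recipient = Rosa — refutes (ii).

4, 5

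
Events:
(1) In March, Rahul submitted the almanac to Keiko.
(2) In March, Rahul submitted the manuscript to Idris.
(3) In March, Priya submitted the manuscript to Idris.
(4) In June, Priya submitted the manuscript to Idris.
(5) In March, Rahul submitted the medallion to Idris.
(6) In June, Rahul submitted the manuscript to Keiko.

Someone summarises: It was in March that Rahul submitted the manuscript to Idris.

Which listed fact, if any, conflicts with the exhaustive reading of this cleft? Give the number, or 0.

0

Focus of the cleft: "in March" (the setting). Presupposed background: Rahul as agent and the manuscript as thing and Idris as recipient.
The exhaustive reading says no other setting fits that background.
No listed fact matches the background with a different setting. Exhaustivity holds.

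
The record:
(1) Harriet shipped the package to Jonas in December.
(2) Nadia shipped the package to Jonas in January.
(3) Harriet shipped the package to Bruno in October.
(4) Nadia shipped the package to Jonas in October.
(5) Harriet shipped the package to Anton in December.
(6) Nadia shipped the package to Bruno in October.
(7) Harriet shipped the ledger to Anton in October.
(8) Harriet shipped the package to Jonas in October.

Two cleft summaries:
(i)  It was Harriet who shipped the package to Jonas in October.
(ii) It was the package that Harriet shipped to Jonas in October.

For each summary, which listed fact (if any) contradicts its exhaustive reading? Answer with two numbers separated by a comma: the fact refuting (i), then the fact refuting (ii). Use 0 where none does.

Summary (i) focuses "Harriet" (the agent); background same thing, recipient, setting (the package / Jonas / in October). Fact (4) matches that background with agent = Nadia — refutes (i).
Summary (ii) focuses "the package" (the thing); background same agent, recipient, setting (Harriet / Jonas / in October). No fact matches that background with a different thing, so 0.

4, 0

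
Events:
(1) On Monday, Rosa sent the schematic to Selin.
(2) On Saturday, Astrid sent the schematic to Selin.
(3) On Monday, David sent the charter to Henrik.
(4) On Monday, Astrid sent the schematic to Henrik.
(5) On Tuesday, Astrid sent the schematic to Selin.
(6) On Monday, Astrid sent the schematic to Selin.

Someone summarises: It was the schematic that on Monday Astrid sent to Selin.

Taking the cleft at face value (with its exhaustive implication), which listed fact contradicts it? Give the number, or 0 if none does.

0

Focus of the cleft: "the schematic" (the thing). Presupposed background: Astrid as agent and Selin as recipient and on Monday as setting.
The exhaustive reading says no other thing fits that background.
Every other fact differs from the presupposition on some backgrounded slot, so none challenges the exhaustivity.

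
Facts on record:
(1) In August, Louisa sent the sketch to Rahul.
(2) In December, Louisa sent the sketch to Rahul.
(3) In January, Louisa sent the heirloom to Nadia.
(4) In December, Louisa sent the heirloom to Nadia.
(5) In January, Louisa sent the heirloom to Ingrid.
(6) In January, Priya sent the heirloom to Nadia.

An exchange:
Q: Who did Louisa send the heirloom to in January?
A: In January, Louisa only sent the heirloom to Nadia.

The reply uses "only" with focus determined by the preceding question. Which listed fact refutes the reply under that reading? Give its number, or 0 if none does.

5

Answering "Who did ... to ...?" puts focus on the recipient — here, "Nadia".
"Only" then excludes alternative recipients while the background — Louisa as agent and the heirloom as thing and in January as setting — is held fixed.
Fact (5) keeps Louisa as agent and the heirloom as thing and in January as setting but has recipient = Ingrid; that refutes the reply.
(Fact (4) would refute a reading with focus on the setting — but that is not what the question asks.)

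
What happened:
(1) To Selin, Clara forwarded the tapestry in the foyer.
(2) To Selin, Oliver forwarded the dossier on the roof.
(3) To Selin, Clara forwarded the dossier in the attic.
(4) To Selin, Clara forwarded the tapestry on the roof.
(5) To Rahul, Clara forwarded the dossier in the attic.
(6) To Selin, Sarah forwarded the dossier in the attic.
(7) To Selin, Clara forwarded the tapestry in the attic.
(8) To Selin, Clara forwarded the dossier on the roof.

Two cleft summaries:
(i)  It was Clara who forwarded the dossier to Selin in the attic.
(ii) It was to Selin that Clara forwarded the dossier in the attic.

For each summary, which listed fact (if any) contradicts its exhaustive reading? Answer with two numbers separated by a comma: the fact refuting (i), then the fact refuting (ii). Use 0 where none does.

Summary (i) focuses "Clara" (the agent); background same thing, recipient, setting (the dossier / Selin / in the attic). Fact (6) matches that background with agent = Sarah — refutes (i).
Summary (ii) focuses "Selin" (the recipient); background same agent, thing, setting (Clara / the dossier / in the attic). Fact (5) matches that background with recipient = Rahul — refutes (ii).

6, 5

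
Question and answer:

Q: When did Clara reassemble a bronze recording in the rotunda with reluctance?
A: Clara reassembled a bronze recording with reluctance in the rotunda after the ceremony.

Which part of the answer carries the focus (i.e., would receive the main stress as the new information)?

after the ceremony

The wh-word "when" asks about the time.
In the answer, "Clara", "a bronze recording", "with reluctance" and "in the rotunda" are given — repeated from the question.
The constituent filling the time gap is "after the ceremony"; that is the focus and would carry nuclear stress.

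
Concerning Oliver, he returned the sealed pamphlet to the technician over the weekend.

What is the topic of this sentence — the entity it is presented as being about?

The construction explicitly marks "Oliver" as what the sentence is about — the topic.
The remainder of the clause is the comment (what is said about the topic).

Oliver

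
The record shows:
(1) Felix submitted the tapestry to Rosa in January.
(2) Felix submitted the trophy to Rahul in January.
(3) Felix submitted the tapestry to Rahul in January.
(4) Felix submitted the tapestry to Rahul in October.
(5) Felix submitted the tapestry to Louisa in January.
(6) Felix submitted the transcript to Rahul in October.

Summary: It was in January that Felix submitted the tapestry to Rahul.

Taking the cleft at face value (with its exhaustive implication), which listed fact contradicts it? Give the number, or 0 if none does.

4

The cleft puts "in January" in focus and presupposes the open proposition with Felix as agent and the tapestry as thing and Rahul as recipient.
The exhaustive reading says no other setting fits that background.
But fact (4) also has Felix as agent and the tapestry as thing and Rahul as recipient, with setting = in October — so the exhaustive reading fails.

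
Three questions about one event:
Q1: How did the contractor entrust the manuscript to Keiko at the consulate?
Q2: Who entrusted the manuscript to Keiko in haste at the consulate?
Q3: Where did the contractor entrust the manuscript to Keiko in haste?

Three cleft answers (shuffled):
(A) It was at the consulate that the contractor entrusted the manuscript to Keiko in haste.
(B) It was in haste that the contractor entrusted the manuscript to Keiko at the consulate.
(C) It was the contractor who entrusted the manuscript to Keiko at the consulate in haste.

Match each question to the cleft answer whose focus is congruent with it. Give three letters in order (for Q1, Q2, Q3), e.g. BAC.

Q1 asks about the manner; cleft (B) focuses "in haste", which is the manner — so Q1 → B.
Q2 asks about the subject (agent); cleft (C) focuses "the contractor", which is the subject (agent) — so Q2 → C.
Q3 asks about the location; cleft (A) focuses "at the consulate", which is the location — so Q3 → A.
Mapping: Q1→B, Q2→C, Q3→A.

BCA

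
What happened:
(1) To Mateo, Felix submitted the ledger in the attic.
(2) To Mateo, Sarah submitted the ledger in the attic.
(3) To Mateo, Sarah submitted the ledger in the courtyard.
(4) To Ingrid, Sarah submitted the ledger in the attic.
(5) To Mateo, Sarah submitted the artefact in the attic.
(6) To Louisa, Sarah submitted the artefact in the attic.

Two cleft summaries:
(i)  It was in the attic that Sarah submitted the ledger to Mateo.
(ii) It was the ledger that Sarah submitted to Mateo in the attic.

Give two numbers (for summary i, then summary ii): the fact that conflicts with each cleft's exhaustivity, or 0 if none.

Summary (i) focuses "in the attic" (the setting); background Sarah as agent and the ledger as thing and Mateo as recipient. Fact (3) matches that background with setting = in the courtyard — refutes (i).
Summary (ii) focuses "the ledger" (the thing); background Sarah as agent and Mateo as recipient and in the attic as setting. Fact (5) matches that background with thing = the artefact — refutes (ii).

3, 5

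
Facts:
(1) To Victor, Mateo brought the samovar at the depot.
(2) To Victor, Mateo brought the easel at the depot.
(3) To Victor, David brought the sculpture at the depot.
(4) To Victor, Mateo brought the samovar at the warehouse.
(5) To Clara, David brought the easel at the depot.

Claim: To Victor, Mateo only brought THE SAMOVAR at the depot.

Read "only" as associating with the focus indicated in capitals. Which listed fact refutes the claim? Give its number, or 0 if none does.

2

Focus (in capitals) is "the samovar" — the thing. "Only" excludes alternative things while holding fixed same agent, recipient, setting (Mateo / Victor / at the depot).
Fact (2) shares the background but differs in thing (the easel) — a counterexample.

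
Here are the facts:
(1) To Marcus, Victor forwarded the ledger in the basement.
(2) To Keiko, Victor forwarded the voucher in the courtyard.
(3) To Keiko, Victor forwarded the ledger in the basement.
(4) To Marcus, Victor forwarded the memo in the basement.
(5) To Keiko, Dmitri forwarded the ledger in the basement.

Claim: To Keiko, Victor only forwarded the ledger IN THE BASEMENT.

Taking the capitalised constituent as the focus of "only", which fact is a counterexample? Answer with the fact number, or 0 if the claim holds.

The capitals mark "in the basement" as focus. So "only" rules out other settings, with the rest (agent = Victor, thing = the ledger, recipient = Keiko) as background.
Every other fact changes something in the background, not just the setting. Nothing refutes the claim.

0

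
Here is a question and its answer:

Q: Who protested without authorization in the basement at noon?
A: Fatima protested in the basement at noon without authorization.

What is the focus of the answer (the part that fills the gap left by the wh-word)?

Fatima

The wh-word "who" asks about the subject (agent).
In the answer, "in the basement", "without authorization" and "at noon" are given — repeated from the question.
The constituent filling the subject (agent) gap is "Fatima"; that is the focus and would carry nuclear stress.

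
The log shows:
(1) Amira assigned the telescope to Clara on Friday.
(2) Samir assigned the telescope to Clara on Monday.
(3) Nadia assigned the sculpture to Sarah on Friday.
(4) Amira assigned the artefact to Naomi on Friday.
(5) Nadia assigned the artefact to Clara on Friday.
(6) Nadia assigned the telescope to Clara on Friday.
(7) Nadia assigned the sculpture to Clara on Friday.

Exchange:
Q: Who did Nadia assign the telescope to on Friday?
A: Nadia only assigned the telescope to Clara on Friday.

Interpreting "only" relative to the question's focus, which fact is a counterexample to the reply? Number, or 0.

Answering "Who did ... to ...?" puts focus on the recipient — here, "Clara".
So "only" ranges over recipients; the rest (Nadia as agent and the telescope as thing and on Friday as setting) is presupposed.
No fact keeps Nadia as agent and the telescope as thing and on Friday as setting while changing the recipient; every other fact differs on something backgrounded. The reply stands.
(Fact (5) would refute a reading with focus on the thing — but that is not what the question asks.)

0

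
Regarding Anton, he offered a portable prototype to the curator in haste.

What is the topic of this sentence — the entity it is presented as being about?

The construction explicitly marks "Anton" as what the sentence is about — the topic.
The remainder of the clause is the comment (what is said about the topic).

Anton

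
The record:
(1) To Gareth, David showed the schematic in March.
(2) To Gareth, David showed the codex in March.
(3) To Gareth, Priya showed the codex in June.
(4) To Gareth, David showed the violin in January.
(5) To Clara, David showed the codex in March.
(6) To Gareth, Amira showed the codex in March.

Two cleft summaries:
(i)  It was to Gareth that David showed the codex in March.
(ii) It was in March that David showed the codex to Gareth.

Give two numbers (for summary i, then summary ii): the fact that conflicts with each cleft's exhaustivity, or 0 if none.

(i): focus "Gareth". Looking for agent = David, thing = the codex, setting = in March with some other recipient — fact (5) has Clara there. Refuted.
(ii): focus "in March". No fact shares agent = David, thing = the codex, recipient = Gareth with a different setting. 0.

5, 0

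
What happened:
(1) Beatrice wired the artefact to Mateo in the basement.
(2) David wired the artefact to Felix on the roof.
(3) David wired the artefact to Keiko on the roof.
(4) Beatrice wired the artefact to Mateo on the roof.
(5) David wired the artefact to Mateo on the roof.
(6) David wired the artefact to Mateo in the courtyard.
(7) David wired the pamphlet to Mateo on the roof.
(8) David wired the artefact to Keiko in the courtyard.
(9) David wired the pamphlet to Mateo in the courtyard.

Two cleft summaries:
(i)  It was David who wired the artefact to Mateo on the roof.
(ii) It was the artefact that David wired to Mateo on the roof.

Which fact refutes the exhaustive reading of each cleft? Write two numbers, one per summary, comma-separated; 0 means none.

4, 7

Summary (i) focuses "David" (the agent); background thing = the artefact, recipient = Mateo, setting = on the roof. Fact (4) matches that background with agent = Beatrice — refutes (i).
Summary (ii) focuses "the artefact" (the thing); background agent = David, recipient = Mateo, setting = on the roof. Fact (7) matches that background with thing = the pamphlet — refutes (ii).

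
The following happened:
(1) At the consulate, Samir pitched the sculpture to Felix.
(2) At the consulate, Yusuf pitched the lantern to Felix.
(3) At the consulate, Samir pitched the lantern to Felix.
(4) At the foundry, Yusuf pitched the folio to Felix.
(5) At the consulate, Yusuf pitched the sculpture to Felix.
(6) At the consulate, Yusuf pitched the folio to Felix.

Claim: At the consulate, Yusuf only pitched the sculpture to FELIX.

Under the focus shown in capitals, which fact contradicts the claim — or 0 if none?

The capitals mark "Felix" as focus. So "only" rules out other recipients, with the rest (Yusuf as agent and the sculpture as thing and at the consulate as setting) as background.
Every other fact changes something in the background, not just the recipient. Nothing refutes the claim.

0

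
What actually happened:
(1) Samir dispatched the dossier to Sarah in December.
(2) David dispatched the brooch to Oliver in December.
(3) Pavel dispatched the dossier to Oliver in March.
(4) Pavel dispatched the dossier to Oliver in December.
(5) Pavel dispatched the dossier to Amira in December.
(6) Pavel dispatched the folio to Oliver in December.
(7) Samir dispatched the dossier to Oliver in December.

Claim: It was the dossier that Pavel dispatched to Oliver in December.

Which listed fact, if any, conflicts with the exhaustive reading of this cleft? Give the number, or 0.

Focus of the cleft: "the dossier" (the thing). Presupposed background: agent = Pavel, recipient = Oliver, setting = in December.
The exhaustive reading says no other thing fits that background.
But fact (6) also has agent = Pavel, recipient = Oliver, setting = in December, with thing = the folio — so the exhaustive reading fails.

6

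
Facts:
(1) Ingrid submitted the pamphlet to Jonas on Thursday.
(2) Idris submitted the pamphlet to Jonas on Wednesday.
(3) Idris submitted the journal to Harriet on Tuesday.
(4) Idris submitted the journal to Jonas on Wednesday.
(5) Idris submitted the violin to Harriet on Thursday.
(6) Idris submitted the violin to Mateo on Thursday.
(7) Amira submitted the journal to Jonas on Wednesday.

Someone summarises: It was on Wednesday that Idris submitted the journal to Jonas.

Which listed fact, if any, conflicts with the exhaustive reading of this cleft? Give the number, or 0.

The cleft puts "on Wednesday" in focus and presupposes the open proposition with same agent, thing, recipient (Idris / the journal / Jonas).
Exhaustivity: on Wednesday is the only setting satisfying that background.
No listed fact matches the background with a different setting. Exhaustivity holds.

0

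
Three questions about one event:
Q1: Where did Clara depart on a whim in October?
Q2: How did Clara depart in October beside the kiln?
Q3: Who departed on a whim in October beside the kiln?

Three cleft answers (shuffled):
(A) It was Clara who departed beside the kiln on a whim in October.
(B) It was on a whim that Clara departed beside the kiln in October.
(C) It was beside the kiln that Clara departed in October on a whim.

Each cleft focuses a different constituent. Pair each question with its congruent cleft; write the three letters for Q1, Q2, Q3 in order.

CBA

Q1 asks about the location; cleft (C) focuses "beside the kiln", which is the location — so Q1 → C.
Q2 asks about the manner; cleft (B) focuses "on a whim", which is the manner — so Q2 → B.
Q3 asks about the subject (agent); cleft (A) focuses "Clara", which is the subject (agent) — so Q3 → A.
Mapping: Q1→C, Q2→B, Q3→A.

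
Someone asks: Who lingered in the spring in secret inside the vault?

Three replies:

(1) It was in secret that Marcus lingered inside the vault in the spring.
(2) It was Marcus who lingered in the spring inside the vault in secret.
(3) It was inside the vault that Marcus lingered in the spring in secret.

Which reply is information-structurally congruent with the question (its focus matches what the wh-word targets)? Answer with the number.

2

The question word "who" targets the subject (agent).
Option (1) clefts "in secret" — the manner, not what was asked.
Option (2) clefts "Marcus" — that matches what the question asks about.
Option (3) clefts "inside the vault" — the location, not what was asked.
So the congruent reply is (2).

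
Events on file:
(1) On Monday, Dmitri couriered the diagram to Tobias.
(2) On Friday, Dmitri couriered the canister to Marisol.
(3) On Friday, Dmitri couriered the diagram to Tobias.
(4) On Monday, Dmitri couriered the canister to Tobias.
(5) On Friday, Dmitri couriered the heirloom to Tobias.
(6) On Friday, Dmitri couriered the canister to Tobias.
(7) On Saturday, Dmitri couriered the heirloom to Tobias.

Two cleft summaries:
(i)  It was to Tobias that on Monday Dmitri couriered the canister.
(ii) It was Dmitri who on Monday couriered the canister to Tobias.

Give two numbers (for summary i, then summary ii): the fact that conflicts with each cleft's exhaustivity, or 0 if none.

Summary (i) focuses "Tobias" (the recipient); background agent = Dmitri, thing = the canister, setting = on Monday. No fact matches that background with a different recipient, so 0.
Summary (ii) focuses "Dmitri" (the agent); background thing = the canister, recipient = Tobias, setting = on Monday. No fact matches that background with a different agent, so 0.

0, 0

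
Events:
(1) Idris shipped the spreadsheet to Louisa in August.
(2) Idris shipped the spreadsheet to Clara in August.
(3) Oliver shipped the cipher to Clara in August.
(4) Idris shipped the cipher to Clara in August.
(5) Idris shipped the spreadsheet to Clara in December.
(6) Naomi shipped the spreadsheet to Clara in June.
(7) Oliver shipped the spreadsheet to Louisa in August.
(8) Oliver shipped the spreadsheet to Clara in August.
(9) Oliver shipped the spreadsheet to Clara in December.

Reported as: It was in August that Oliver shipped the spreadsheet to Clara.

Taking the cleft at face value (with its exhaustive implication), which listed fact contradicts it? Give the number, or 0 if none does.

9

The cleft puts "in August" in focus and presupposes the open proposition with same agent, thing, recipient (Oliver / the spreadsheet / Clara).
The exhaustive reading says no other setting fits that background.
But fact (9) also has same agent, thing, recipient (Oliver / the spreadsheet / Clara), with setting = in December — so the exhaustive reading fails.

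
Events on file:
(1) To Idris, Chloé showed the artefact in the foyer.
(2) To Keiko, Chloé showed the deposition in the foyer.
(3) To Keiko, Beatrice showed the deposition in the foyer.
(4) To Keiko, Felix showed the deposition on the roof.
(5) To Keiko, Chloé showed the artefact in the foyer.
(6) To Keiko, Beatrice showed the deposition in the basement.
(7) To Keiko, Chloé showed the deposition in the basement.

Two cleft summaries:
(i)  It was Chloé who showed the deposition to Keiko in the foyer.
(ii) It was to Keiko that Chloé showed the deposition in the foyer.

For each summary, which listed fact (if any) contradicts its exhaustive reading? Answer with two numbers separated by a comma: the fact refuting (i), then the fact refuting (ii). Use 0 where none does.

Summary (i) focuses "Chloé" (the agent); background same thing, recipient, setting (the deposition / Keiko / in the foyer). Fact (3) matches that background with agent = Beatrice — refutes (i).
Summary (ii) focuses "Keiko" (the recipient); background same agent, thing, setting (Chloé / the deposition / in the foyer). No fact matches that background with a different recipient, so 0.

3, 0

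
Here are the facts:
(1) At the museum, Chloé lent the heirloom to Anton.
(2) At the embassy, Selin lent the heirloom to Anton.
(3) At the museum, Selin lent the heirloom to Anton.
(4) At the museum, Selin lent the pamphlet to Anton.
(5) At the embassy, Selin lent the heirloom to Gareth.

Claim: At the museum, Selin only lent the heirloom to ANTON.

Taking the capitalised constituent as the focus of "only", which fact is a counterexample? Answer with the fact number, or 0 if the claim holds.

0

The capitals mark "Anton" as focus. So "only" rules out other recipients, with the rest (same agent, thing, setting (Selin / the heirloom / at the museum)) as background.
No fact matches same agent, thing, setting (Selin / the heirloom / at the museum) with a different recipient — every other fact differs on at least one backgrounded slot. So no fact refutes it.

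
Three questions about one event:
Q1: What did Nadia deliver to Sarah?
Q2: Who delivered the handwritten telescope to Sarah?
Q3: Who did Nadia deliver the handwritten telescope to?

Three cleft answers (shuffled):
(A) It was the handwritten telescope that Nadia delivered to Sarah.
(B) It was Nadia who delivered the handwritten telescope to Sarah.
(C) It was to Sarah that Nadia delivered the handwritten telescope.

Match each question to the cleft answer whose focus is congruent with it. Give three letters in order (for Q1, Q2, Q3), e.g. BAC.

ABC

Q1 asks about the direct object; cleft (A) focuses "the handwritten telescope", which is the direct object — so Q1 → A.
Q2 asks about the subject (agent); cleft (B) focuses "Nadia", which is the subject (agent) — so Q2 → B.
Q3 asks about the recipient; cleft (C) focuses "to Sarah", which is the recipient — so Q3 → C.
Mapping: Q1→A, Q2→B, Q3→C.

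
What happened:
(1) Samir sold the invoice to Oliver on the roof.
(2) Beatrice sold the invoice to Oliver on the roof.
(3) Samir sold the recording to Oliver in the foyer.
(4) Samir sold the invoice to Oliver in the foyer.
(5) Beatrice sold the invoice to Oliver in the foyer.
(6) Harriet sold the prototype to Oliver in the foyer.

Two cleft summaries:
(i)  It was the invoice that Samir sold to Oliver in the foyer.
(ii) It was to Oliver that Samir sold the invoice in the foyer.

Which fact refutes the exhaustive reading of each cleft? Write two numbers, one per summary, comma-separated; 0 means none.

(i): focus "the invoice". Looking for agent = Samir, recipient = Oliver, setting = in the foyer with some other thing — fact (3) has the recording there. Refuted.
(ii): focus "Oliver". No fact shares agent = Samir, thing = the invoice, setting = in the foyer with a different recipient. 0.

3, 0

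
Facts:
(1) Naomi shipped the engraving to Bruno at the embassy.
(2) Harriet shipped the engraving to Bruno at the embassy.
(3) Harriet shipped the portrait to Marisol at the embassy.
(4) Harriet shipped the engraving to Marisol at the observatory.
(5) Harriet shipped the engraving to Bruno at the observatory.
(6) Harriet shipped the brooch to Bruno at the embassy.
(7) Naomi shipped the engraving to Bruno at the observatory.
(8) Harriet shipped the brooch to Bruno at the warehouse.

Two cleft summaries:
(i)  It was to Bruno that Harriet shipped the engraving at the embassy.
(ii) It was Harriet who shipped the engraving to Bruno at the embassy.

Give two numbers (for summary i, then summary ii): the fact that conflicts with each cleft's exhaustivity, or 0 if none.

0, 1

Summary (i) focuses "Bruno" (the recipient); background same agent, thing, setting (Harriet / the engraving / at the embassy). No fact matches that background with a different recipient, so 0.
Summary (ii) focuses "Harriet" (the agent); background same thing, recipient, setting (the engraving / Bruno / at the embassy). Fact (1) matches that background with agent = Naomi — refutes (ii).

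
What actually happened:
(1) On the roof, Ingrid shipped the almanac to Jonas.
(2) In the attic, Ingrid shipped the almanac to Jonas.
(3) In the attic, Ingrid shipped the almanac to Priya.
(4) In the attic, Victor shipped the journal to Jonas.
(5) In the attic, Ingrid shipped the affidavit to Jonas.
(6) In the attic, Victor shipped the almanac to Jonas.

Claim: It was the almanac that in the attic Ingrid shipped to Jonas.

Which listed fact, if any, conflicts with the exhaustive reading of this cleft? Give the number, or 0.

The cleft puts "the almanac" in focus and presupposes the open proposition with agent = Ingrid, recipient = Jonas, setting = in the attic.
The exhaustive reading says no other thing fits that background.
Fact (5) shares the background but with thing = the affidavit; exhaustivity is violated.

5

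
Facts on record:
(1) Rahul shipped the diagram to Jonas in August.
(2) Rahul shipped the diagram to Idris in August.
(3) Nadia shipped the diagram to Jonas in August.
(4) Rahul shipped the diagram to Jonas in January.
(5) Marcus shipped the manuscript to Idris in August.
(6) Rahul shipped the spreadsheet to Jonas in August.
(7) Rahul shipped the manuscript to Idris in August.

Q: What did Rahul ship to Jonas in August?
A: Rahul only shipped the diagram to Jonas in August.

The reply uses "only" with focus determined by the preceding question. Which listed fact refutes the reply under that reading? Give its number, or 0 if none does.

6

The question "What did ...?" targets the thing, so in the reply the focus falls on "the diagram".
So "only" ranges over things; the rest (agent = Rahul, recipient = Jonas, setting = in August) is presupposed.
Fact (6) shares the background with a different thing (the spreadsheet) — counterexample.
(Fact (2) would refute a reading with focus on the recipient — but that is not what the question asks.)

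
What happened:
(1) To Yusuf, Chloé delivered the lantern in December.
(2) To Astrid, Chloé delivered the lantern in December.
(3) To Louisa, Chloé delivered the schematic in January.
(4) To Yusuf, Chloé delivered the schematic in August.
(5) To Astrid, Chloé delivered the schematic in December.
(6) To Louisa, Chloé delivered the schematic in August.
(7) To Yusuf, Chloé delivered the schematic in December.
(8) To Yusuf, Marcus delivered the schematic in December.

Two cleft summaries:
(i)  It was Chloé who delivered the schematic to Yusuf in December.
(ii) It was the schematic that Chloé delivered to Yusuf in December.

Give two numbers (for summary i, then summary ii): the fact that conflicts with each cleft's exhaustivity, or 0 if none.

8, 1

Summary (i) focuses "Chloé" (the agent); background same thing, recipient, setting (the schematic / Yusuf / in December). Fact (8) matches that background with agent = Marcus — refutes (i).
Summary (ii) focuses "the schematic" (the thing); background same agent, recipient, setting (Chloé / Yusuf / in December). Fact (1) matches that background with thing = the lantern — refutes (ii).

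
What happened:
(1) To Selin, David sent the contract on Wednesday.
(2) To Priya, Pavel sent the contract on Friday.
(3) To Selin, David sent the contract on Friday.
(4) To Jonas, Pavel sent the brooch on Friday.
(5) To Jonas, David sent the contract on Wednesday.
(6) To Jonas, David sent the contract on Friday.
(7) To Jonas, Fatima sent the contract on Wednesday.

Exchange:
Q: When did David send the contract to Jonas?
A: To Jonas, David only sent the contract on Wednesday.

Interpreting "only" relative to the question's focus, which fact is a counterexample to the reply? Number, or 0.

6

Answering "When did ...?" puts focus on the setting — here, "on Wednesday".
"Only" then excludes alternative settings while the background — David as agent and the contract as thing and Jonas as recipient — is held fixed.
Fact (6) keeps David as agent and the contract as thing and Jonas as recipient but has setting = on Friday; that refutes the reply.
(Fact (1) would refute a reading with focus on the recipient — but that is not what the question asks.)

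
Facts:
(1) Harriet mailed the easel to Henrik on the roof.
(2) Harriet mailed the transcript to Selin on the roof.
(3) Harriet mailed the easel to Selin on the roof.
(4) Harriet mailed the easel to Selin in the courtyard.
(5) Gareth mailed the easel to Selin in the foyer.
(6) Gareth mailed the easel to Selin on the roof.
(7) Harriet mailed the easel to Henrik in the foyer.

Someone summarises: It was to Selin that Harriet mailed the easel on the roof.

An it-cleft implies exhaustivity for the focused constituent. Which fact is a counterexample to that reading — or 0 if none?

1

Focus of the cleft: "Selin" (the recipient). Presupposed background: same agent, thing, setting (Harriet / the easel / on the roof).
Exhaustivity: Selin is the only recipient satisfying that background.
Fact (1) shares the background but with recipient = Henrik; exhaustivity is violated.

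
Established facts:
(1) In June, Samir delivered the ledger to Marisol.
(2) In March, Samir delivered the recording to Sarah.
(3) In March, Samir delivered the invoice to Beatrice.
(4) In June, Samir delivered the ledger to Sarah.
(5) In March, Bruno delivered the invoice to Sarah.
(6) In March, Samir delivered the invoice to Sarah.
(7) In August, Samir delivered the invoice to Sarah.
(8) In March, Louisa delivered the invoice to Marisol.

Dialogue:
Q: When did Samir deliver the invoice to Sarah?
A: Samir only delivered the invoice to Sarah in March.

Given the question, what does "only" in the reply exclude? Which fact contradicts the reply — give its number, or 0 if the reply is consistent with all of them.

7

The question "When did ...?" targets the setting, so in the reply the focus falls on "in March".
"Only" then excludes alternative settings while the background — same agent, thing, recipient (Samir / the invoice / Sarah) — is held fixed.
Fact (7) keeps same agent, thing, recipient (Samir / the invoice / Sarah) but has setting = in August; that refutes the reply.
(Fact (2) would refute a reading with focus on the thing — but that is not what the question asks.)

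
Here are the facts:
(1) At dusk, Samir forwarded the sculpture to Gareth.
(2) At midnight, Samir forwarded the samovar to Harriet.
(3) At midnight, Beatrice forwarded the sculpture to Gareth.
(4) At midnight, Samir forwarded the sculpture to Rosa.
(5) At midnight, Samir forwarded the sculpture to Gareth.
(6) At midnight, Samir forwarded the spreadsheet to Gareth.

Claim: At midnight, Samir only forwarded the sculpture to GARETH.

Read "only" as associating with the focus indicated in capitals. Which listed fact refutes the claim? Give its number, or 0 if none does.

The capitals mark "Gareth" as focus. So "only" rules out other recipients, with the rest (agent = Samir, thing = the sculpture, setting = at midnight) as background.
Fact (4) matches on agent = Samir, thing = the sculpture, setting = at midnight, but has recipient = Rosa instead. That refutes the claim.

4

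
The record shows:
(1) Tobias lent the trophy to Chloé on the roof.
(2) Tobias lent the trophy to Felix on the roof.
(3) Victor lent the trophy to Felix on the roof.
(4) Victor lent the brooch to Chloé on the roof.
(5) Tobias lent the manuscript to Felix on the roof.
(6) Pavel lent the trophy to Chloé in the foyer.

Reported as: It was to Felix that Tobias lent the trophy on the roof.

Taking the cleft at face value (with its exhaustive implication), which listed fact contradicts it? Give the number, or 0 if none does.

Focus of the cleft: "Felix" (the recipient). Presupposed background: agent = Tobias, thing = the trophy, setting = on the roof.
The exhaustive reading says no other recipient fits that background.
But fact (1) also has agent = Tobias, thing = the trophy, setting = on the roof, with recipient = Chloé — so the exhaustive reading fails.

1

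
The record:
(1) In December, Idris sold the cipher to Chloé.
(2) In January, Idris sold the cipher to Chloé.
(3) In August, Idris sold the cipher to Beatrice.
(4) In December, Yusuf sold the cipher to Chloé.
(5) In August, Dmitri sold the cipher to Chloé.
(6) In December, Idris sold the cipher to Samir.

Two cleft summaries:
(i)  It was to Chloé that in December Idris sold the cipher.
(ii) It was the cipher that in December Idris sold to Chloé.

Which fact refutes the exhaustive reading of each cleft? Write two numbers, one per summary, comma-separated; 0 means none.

Summary (i) focuses "Chloé" (the recipient); background Idris as agent and the cipher as thing and in December as setting. Fact (6) matches that background with recipient = Samir — refutes (i).
Summary (ii) focuses "the cipher" (the thing); background Idris as agent and Chloé as recipient and in December as setting. No fact matches that background with a different thing, so 0.

6, 0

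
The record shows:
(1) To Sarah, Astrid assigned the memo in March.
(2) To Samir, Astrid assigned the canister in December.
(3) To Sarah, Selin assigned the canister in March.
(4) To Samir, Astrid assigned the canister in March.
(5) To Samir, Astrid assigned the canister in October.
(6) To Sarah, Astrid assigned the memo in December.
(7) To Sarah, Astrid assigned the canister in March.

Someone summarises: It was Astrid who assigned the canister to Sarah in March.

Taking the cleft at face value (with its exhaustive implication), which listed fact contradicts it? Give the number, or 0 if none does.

3

The cleft puts "Astrid" in focus and presupposes the open proposition with same thing, recipient, setting (the canister / Sarah / in March).
The exhaustive reading says no other agent fits that background.
Fact (3) shares the background but with agent = Selin; exhaustivity is violated.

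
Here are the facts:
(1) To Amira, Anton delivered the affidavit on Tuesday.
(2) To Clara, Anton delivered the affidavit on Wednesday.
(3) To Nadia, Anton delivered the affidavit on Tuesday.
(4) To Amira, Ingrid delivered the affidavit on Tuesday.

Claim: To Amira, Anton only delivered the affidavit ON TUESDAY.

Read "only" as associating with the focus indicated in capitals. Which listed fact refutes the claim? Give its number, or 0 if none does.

Focus (in capitals) is "on Tuesday" — the setting. "Only" excludes alternative settings while holding fixed agent = Anton, thing = the affidavit, recipient = Amira.
Every other fact changes something in the background, not just the setting. Nothing refutes the claim.

0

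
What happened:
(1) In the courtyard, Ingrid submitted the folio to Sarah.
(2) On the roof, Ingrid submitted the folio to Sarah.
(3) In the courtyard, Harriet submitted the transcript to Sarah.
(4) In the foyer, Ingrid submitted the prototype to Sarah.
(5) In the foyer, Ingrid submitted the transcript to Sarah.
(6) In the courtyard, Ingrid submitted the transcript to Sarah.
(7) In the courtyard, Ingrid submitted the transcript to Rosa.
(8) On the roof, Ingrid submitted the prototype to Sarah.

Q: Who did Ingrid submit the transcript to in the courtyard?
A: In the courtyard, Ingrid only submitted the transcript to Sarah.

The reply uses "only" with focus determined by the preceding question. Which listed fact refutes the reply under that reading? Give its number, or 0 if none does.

7

Answering "Who did ... to ...?" puts focus on the recipient — here, "Sarah".
So "only" ranges over recipients; the rest (agent = Ingrid, thing = the transcript, setting = in the courtyard) is presupposed.
Fact (7) keeps agent = Ingrid, thing = the transcript, setting = in the courtyard but has recipient = Rosa; that refutes the reply.
(Fact (1) would refute a reading with focus on the thing — but that is not what the question asks.)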